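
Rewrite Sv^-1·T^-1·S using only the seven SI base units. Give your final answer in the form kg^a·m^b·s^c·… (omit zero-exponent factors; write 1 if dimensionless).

Sv = J/kg (equivalent dose = energy per mass),
    = m²·s⁻².
So Sv⁻¹ = m⁻²·s².
T = Wb/m² (flux density = flux per area),
    = kg·s⁻²·A⁻¹.
So T⁻¹ = kg⁻¹·s²·A.
S = 1/Ω (conductance is reciprocal resistance),
    = kg⁻¹·m⁻²·s³·A².
Combining: Sv⁻¹·T⁻¹·S = (m⁻²·s²) · (kg⁻¹·s²·A) · (kg⁻¹·m⁻²·s³·A²) = kg⁻²·m⁻⁴·s⁷·A³.

kg⁻²·m⁻⁴·s⁷·A³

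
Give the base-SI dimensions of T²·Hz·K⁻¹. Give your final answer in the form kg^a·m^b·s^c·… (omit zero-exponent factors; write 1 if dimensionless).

kg²·s⁻⁵·A⁻²·K⁻¹

T = kg·s⁻²·A⁻¹.
So T² = kg²·s⁻⁴·A⁻².
Hz = s⁻¹.
Combining: T²·Hz·K⁻¹ = (kg²·s⁻⁴·A⁻²) · s⁻¹ · K⁻¹ = kg²·s⁻⁵·A⁻²·K⁻¹.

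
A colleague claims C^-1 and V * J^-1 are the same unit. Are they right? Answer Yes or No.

Yes

Left side:
  C = A·s = s·A (charge = current × time).
  So C⁻¹ = s⁻¹·A⁻¹.
Right side:
  V = W/A (potential = power per current),
      = kg·m²·s⁻³·A⁻¹.
  J = N·m (work = force × distance),
      = kg·m²·s⁻².
  So J⁻¹ = kg⁻¹·m⁻²·s².
  Combining: V·J⁻¹ = (kg·m²·s⁻³·A⁻¹) · (kg⁻¹·m⁻²·s²) = s⁻¹·A⁻¹.
Both reduce to s⁻¹·A⁻¹.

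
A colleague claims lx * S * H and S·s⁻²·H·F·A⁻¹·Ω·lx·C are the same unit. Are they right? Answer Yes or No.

Left side:
  lx = m⁻²·cd.
  S = kg⁻¹·m⁻²·s³·A².
  H = kg·m²·s⁻²·A⁻².
  Combining: lx·S·H = (m⁻²·cd) · (kg⁻¹·m⁻²·s³·A²) · (kg·m²·s⁻²·A⁻²) = m⁻²·s·cd.
Right side:
  S = 1/Ω (conductance is reciprocal resistance),
      = kg⁻¹·m⁻²·s³·A².
  H = Wb/A (inductance = flux per current),
      = kg·m²·s⁻²·A⁻².
  F = C/V (capacitance = charge per voltage),
      = A·s/(kg·m²·s⁻³·A⁻¹) (substituting C and V),
      = kg⁻¹·m⁻²·s⁴·A².
  Ω = V/A (resistance = voltage per current),
      = kg·m²·s⁻³·A⁻².
  lx = lm/m² (illuminance = luminous flux per area),
      = m⁻²·cd.
  C = A·s = s·A (charge = current × time).
  Combining: S·s⁻²·H·F·A⁻¹·Ω·lx·C = (kg⁻¹·m⁻²·s³·A²) · s⁻² · (kg·m²·s⁻²·A⁻²) · (kg⁻¹·m⁻²·s⁴·A²) · A⁻¹ · (kg·m²·s⁻³·A⁻²) · (m⁻²·cd) · (s·A) = m⁻²·s·cd.
Both reduce to m⁻²·s·cd.

Yes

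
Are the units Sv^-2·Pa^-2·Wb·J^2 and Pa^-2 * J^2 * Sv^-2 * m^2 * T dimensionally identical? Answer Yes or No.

Left side:
  Sv = m²·s⁻².
  So Sv⁻² = m⁻⁴·s⁴.
  Pa = kg·m⁻¹·s⁻².
  So Pa⁻² = kg⁻²·m²·s⁴.
  Wb = kg·m²·s⁻²·A⁻¹.
  J = kg·m²·s⁻².
  So J² = kg²·m⁴·s⁻⁴.
  Combining: Sv⁻²·Pa⁻²·Wb·J² = (m⁻⁴·s⁴) · (kg⁻²·m²·s⁴) · (kg·m²·s⁻²·A⁻¹) · (kg²·m⁴·s⁻⁴) = kg·m⁴·s²·A⁻¹.
Right side:
  Pa = N/m² (pressure = force per area),
      = kg·m⁻¹·s⁻².
  So Pa⁻² = kg⁻²·m²·s⁴.
  J = N·m (work = force × distance),
      = kg·m²·s⁻².
  So J² = kg²·m⁴·s⁻⁴.
  Sv = J/kg (equivalent dose = energy per mass),
      = m²·s⁻².
  So Sv⁻² = m⁻⁴·s⁴.
  T = Wb/m² (flux density = flux per area),
      = kg·s⁻²·A⁻¹.
  Combining: Pa⁻²·J²·Sv⁻²·m²·T = (kg⁻²·m²·s⁴) · (kg²·m⁴·s⁻⁴) · (m⁻⁴·s⁴) · m² · (kg·s⁻²·A⁻¹) = kg·m⁴·s²·A⁻¹.
Both reduce to kg·m⁴·s²·A⁻¹.

Yes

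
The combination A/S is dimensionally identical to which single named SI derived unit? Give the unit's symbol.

S = kg⁻¹·m⁻²·s³·A².
So S⁻¹ = kg·m²·s⁻³·A⁻².
Combining: S⁻¹·A = (kg·m²·s⁻³·A⁻²) · A = kg·m²·s⁻³·A⁻¹.
kg·m²·s⁻³·A⁻¹ is the base-SI form of the volt.

V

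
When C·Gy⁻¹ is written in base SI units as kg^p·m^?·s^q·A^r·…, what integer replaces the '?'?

-2

C = s·A.
Gy = m²·s⁻².
So Gy⁻¹ = m⁻²·s².
Combining: C·Gy⁻¹ = (s·A) · (m⁻²·s²) = m⁻²·s³·A.
The exponent of m is -2.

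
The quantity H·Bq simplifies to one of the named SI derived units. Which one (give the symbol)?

Ω

H = Wb/A (inductance = flux per current),
    = kg·m²·s⁻²·A⁻².
Bq = 1/s = s⁻¹ (activity is decays per second).
Combining: H·Bq = (kg·m²·s⁻²·A⁻²) · s⁻¹ = kg·m²·s⁻³·A⁻².
kg·m²·s⁻³·A⁻² is the base-SI form of the ohm.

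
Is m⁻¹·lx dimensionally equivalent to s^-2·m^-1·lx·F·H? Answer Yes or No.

Yes

Left side:
  lx = lm/m² (illuminance = luminous flux per area),
      = m⁻²·cd.
  Combining: m⁻¹·lx = m⁻¹ · (m⁻²·cd) = m⁻³·cd.
Right side:
  lx = lm/m² (illuminance = luminous flux per area),
      = m⁻²·cd.
  F = C/V (capacitance = charge per voltage),
      = A·s/(kg·m²·s⁻³·A⁻¹) (substituting C and V),
      = kg⁻¹·m⁻²·s⁴·A².
  H = Wb/A (inductance = flux per current),
      = kg·m²·s⁻²·A⁻².
  Combining: s⁻²·m⁻¹·lx·F·H = s⁻² · m⁻¹ · (m⁻²·cd) · (kg⁻¹·m⁻²·s⁴·A²) · (kg·m²·s⁻²·A⁻²) = m⁻³·cd.
Both reduce to m⁻³·cd.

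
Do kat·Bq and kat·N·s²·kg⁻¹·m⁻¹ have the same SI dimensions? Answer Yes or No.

No

Left side:
  kat = mol/s = s⁻¹·mol (catalytic activity).
  Bq = 1/s = s⁻¹ (activity is decays per second).
  Combining: kat·Bq = (s⁻¹·mol) · s⁻¹ = s⁻²·mol.
Right side:
  kat = s⁻¹·mol.
  N = kg·m·s⁻².
  Combining: kat·N·s²·kg⁻¹·m⁻¹ = (s⁻¹·mol) · (kg·m·s⁻²) · s² · kg⁻¹ · m⁻¹ = s⁻¹·mol.
Left is s⁻²·mol; right is s⁻¹·mol — different.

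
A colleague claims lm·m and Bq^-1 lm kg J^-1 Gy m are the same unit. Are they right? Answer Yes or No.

Left side:
  lm = cd·sr = cd (luminous flux; sr is dimensionless).
  Combining: lm·m = cd · m = m·cd.
Right side:
  Bq = s⁻¹.
  So Bq⁻¹ = s.
  lm = cd.
  J = kg·m²·s⁻².
  So J⁻¹ = kg⁻¹·m⁻²·s².
  Gy = m²·s⁻².
  Combining: Bq⁻¹·lm·kg·J⁻¹·Gy·m = s · cd · kg · (kg⁻¹·m⁻²·s²) · (m²·s⁻²) · m = m·s·cd.
Left is m·cd; right is m·s·cd — different.

No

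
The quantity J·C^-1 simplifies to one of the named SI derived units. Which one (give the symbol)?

J = N·m (work = force × distance),
    = kg·m²·s⁻².
C = A·s = s·A (charge = current × time).
So C⁻¹ = s⁻¹·A⁻¹.
Combining: J·C⁻¹ = (kg·m²·s⁻²) · (s⁻¹·A⁻¹) = kg·m²·s⁻³·A⁻¹.
kg·m²·s⁻³·A⁻¹ is the base-SI form of the volt.

V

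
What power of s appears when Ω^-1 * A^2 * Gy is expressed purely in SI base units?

1

Ω = V/A (resistance = voltage per current),
    = kg·m²·s⁻³·A⁻².
So Ω⁻¹ = kg⁻¹·m⁻²·s³·A².
Gy = J/kg (absorbed dose = energy per mass),
    = m²·s⁻².
Combining: Ω⁻¹·A²·Gy = (kg⁻¹·m⁻²·s³·A²) · A² · (m²·s⁻²) = kg⁻¹·s·A⁴.
The exponent of s is 1.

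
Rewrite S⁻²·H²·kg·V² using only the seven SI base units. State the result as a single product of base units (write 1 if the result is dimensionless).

S = 1/Ω (conductance is reciprocal resistance),
    = kg⁻¹·m⁻²·s³·A².
So S⁻² = kg²·m⁴·s⁻⁶·A⁻⁴.
H = Wb/A (inductance = flux per current),
    = kg·m²·s⁻²·A⁻².
So H² = kg²·m⁴·s⁻⁴·A⁻⁴.
V = W/A (potential = power per current),
    = kg·m²·s⁻³·A⁻¹.
So V² = kg²·m⁴·s⁻⁶·A⁻².
Combining: S⁻²·H²·kg·V² = (kg²·m⁴·s⁻⁶·A⁻⁴) · (kg²·m⁴·s⁻⁴·A⁻⁴) · kg · (kg²·m⁴·s⁻⁶·A⁻²) = kg⁷·m¹²·s⁻¹⁶·A⁻¹⁰.

kg⁷·m¹²·s⁻¹⁶·A⁻¹⁰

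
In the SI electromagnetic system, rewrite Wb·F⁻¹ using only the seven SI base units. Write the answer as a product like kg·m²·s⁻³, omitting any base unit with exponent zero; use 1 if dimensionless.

Wb = V·s (flux: a volt is a weber per second),
    = kg·m²·s⁻²·A⁻¹.
F = C/V (capacitance = charge per voltage),
    = A·s/(kg·m²·s⁻³·A⁻¹) (substituting C and V),
    = kg⁻¹·m⁻²·s⁴·A².
So F⁻¹ = kg·m²·s⁻⁴·A⁻².
Combining: Wb·F⁻¹ = (kg·m²·s⁻²·A⁻¹) · (kg·m²·s⁻⁴·A⁻²) = kg²·m⁴·s⁻⁶·A⁻³.

kg²·m⁴·s⁻⁶·A⁻³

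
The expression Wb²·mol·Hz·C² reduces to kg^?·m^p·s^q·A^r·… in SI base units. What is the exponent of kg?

Wb = V·s (flux: a volt is a weber per second),
    = kg·m²·s⁻²·A⁻¹.
So Wb² = kg²·m⁴·s⁻⁴·A⁻².
Hz = 1/s = s⁻¹ (frequency is cycles per second).
C = A·s = s·A (charge = current × time).
So C² = s²·A².
Combining: Wb²·mol·Hz·C² = (kg²·m⁴·s⁻⁴·A⁻²) · mol · s⁻¹ · (s²·A²) = kg²·m⁴·s⁻³·mol.
The exponent of kg is 2.

2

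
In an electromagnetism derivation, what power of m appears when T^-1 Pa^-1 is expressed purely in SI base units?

1

T = kg·s⁻²·A⁻¹.
So T⁻¹ = kg⁻¹·s²·A.
Pa = kg·m⁻¹·s⁻².
So Pa⁻¹ = kg⁻¹·m·s².
Combining: T⁻¹·Pa⁻¹ = (kg⁻¹·s²·A) · (kg⁻¹·m·s²) = kg⁻²·m·s⁴·A.
The exponent of m is 1.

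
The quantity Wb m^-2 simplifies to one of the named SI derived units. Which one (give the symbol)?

Wb = kg·m²·s⁻²·A⁻¹.
Combining: Wb·m⁻² = (kg·m²·s⁻²·A⁻¹) · m⁻² = kg·s⁻²·A⁻¹.
kg·s⁻²·A⁻¹ is the base-SI form of the tesla.

T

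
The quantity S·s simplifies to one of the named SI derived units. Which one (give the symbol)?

S = kg⁻¹·m⁻²·s³·A².
Combining: S·s = (kg⁻¹·m⁻²·s³·A²) · s = kg⁻¹·m⁻²·s⁴·A².
kg⁻¹·m⁻²·s⁴·A² is the base-SI form of the farad.

F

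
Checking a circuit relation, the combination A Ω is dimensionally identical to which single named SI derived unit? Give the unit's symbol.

Ω = kg·m²·s⁻³·A⁻².
Combining: A·Ω = A · (kg·m²·s⁻³·A⁻²) = kg·m²·s⁻³·A⁻¹.
kg·m²·s⁻³·A⁻¹ is the base-SI form of the volt.

V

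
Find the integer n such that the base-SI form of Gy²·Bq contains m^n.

Gy = m²·s⁻².
So Gy² = m⁴·s⁻⁴.
Bq = s⁻¹.
Combining: Gy²·Bq = (m⁴·s⁻⁴) · s⁻¹ = m⁴·s⁻⁵.
The exponent of m is 4.

4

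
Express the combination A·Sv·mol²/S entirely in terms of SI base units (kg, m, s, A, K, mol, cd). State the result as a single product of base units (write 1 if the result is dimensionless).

Sv = J/kg (equivalent dose = energy per mass),
    = m²·s⁻².
S = 1/Ω (conductance is reciprocal resistance),
    = kg⁻¹·m⁻²·s³·A².
So S⁻¹ = kg·m²·s⁻³·A⁻².
Combining: A·Sv·mol²·S⁻¹ = A · (m²·s⁻²) · mol² · (kg·m²·s⁻³·A⁻²) = kg·m⁴·s⁻⁵·A⁻¹·mol².

kg·m⁴·s⁻⁵·A⁻¹·mol²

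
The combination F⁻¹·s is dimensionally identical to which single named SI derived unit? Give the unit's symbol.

F = C/V (capacitance = charge per voltage),
    = A·s/(kg·m²·s⁻³·A⁻¹) (substituting C and V),
    = kg⁻¹·m⁻²·s⁴·A².
So F⁻¹ = kg·m²·s⁻⁴·A⁻².
Combining: F⁻¹·s = (kg·m²·s⁻⁴·A⁻²) · s = kg·m²·s⁻³·A⁻².
kg·m²·s⁻³·A⁻² is the base-SI form of the ohm.

Ω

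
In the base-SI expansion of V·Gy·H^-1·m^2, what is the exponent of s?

-3

V = kg·m²·s⁻³·A⁻¹.
Gy = m²·s⁻².
H = kg·m²·s⁻²·A⁻².
So H⁻¹ = kg⁻¹·m⁻²·s²·A².
Combining: V·Gy·H⁻¹·m² = (kg·m²·s⁻³·A⁻¹) · (m²·s⁻²) · (kg⁻¹·m⁻²·s²·A²) · m² = m⁴·s⁻³·A.
The exponent of s is -3.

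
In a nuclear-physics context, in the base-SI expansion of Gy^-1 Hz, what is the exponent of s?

Gy = m²·s⁻².
So Gy⁻¹ = m⁻²·s².
Hz = s⁻¹.
Combining: Gy⁻¹·Hz = (m⁻²·s²) · s⁻¹ = m⁻²·s.
The exponent of s is 1.

1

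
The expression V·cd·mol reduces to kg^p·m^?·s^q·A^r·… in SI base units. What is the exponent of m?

2

V = W/A (potential = power per current),
    = kg·m²·s⁻³·A⁻¹.
Combining: V·cd·mol = (kg·m²·s⁻³·A⁻¹) · cd · mol = kg·m²·s⁻³·A⁻¹·mol·cd.
The exponent of m is 2.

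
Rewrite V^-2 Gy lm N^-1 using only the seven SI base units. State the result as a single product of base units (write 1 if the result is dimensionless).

kg⁻³·m⁻³·s⁶·A²·cd

V = W/A (potential = power per current),
    = kg·m²·s⁻³·A⁻¹.
So V⁻² = kg⁻²·m⁻⁴·s⁶·A².
Gy = J/kg (absorbed dose = energy per mass),
    = m²·s⁻².
lm = cd·sr = cd (luminous flux; sr is dimensionless).
N = kg·m/s² = kg·m·s⁻² (force = mass × acceleration).
So N⁻¹ = kg⁻¹·m⁻¹·s².
Combining: V⁻²·Gy·lm·N⁻¹ = (kg⁻²·m⁻⁴·s⁶·A²) · (m²·s⁻²) · cd · (kg⁻¹·m⁻¹·s²) = kg⁻³·m⁻³·s⁶·A²·cd.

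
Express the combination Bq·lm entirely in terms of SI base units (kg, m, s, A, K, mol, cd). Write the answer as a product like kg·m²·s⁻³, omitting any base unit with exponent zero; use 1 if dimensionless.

Bq = 1/s = s⁻¹ (activity is decays per second).
lm = cd·sr = cd (luminous flux; sr is dimensionless).
Combining: Bq·lm = s⁻¹ · cd = s⁻¹·cd.

s⁻¹·cd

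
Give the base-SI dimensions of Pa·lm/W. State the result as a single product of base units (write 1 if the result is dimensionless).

W = J/s (power = energy per time),
    = kg·m²·s⁻³.
So W⁻¹ = kg⁻¹·m⁻²·s³.
Pa = N/m² (pressure = force per area),
    = kg·m⁻¹·s⁻².
lm = cd·sr = cd (luminous flux; sr is dimensionless).
Combining: W⁻¹·Pa·lm = (kg⁻¹·m⁻²·s³) · (kg·m⁻¹·s⁻²) · cd = m⁻³·s·cd.

m⁻³·s·cd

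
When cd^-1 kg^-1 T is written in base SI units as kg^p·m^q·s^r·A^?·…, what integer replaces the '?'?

-1

T = kg·s⁻²·A⁻¹.
Combining: cd⁻¹·kg⁻¹·T = cd⁻¹ · kg⁻¹ · (kg·s⁻²·A⁻¹) = s⁻²·A⁻¹·cd⁻¹.
The exponent of A is -1.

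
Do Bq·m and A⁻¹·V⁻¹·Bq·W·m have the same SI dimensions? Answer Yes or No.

Yes

Left side:
  Bq = 1/s = s⁻¹ (activity is decays per second).
  Combining: Bq·m = s⁻¹ · m = m·s⁻¹.
Right side:
  V = kg·m²·s⁻³·A⁻¹.
  So V⁻¹ = kg⁻¹·m⁻²·s³·A.
  Bq = s⁻¹.
  W = kg·m²·s⁻³.
  Combining: A⁻¹·V⁻¹·Bq·W·m = A⁻¹ · (kg⁻¹·m⁻²·s³·A) · s⁻¹ · (kg·m²·s⁻³) · m = m·s⁻¹.
Both reduce to m·s⁻¹.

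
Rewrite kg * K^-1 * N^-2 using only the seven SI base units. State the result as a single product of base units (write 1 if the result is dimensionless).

N = kg·m/s² = kg·m·s⁻² (force = mass × acceleration).
So N⁻² = kg⁻²·m⁻²·s⁴.
Combining: kg·K⁻¹·N⁻² = kg · K⁻¹ · (kg⁻²·m⁻²·s⁴) = kg⁻¹·m⁻²·s⁴·K⁻¹.

kg⁻¹·m⁻²·s⁴·K⁻¹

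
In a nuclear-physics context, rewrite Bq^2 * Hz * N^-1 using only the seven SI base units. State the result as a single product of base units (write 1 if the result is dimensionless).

kg⁻¹·m⁻¹·s⁻¹

Bq = s⁻¹.
So Bq² = s⁻².
Hz = s⁻¹.
N = kg·m·s⁻².
So N⁻¹ = kg⁻¹·m⁻¹·s².
Combining: Bq²·Hz·N⁻¹ = s⁻² · s⁻¹ · (kg⁻¹·m⁻¹·s²) = kg⁻¹·m⁻¹·s⁻¹.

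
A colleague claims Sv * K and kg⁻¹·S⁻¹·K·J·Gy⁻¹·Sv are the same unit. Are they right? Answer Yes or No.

Left side:
  Sv = J/kg (equivalent dose = energy per mass),
      = m²·s⁻².
  Combining: Sv·K = (m²·s⁻²) · K = m²·s⁻²·K.
Right side:
  S = 1/Ω (conductance is reciprocal resistance),
      = kg⁻¹·m⁻²·s³·A².
  So S⁻¹ = kg·m²·s⁻³·A⁻².
  J = N·m (work = force × distance),
      = kg·m²·s⁻².
  Gy = J/kg (absorbed dose = energy per mass),
      = m²·s⁻².
  So Gy⁻¹ = m⁻²·s².
  Sv = J/kg (equivalent dose = energy per mass),
      = m²·s⁻².
  Combining: kg⁻¹·S⁻¹·K·J·Gy⁻¹·Sv = kg⁻¹ · (kg·m²·s⁻³·A⁻²) · K · (kg·m²·s⁻²) · (m⁻²·s²) · (m²·s⁻²) = kg·m⁴·s⁻⁵·A⁻²·K.
Left is m²·s⁻²·K; right is kg·m⁴·s⁻⁵·A⁻²·K — different.

No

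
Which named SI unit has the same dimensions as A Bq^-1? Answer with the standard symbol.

C

Bq = 1/s = s⁻¹ (activity is decays per second).
So Bq⁻¹ = s.
Combining: A·Bq⁻¹ = A · s = s·A.
s·A is the base-SI form of the coulomb.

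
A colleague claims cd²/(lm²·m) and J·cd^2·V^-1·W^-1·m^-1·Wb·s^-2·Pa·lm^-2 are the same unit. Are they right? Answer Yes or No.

No

Left side:
  lm = cd.
  So lm⁻² = cd⁻².
  Combining: cd²·lm⁻²·m⁻¹ = cd² · cd⁻² · m⁻¹ = m⁻¹.
Right side:
  J = kg·m²·s⁻².
  V = kg·m²·s⁻³·A⁻¹.
  So V⁻¹ = kg⁻¹·m⁻²·s³·A.
  W = kg·m²·s⁻³.
  So W⁻¹ = kg⁻¹·m⁻²·s³.
  Wb = kg·m²·s⁻²·A⁻¹.
  Pa = kg·m⁻¹·s⁻².
  lm = cd.
  So lm⁻² = cd⁻².
  Combining: J·cd²·V⁻¹·W⁻¹·m⁻¹·Wb·s⁻²·Pa·lm⁻² = (kg·m²·s⁻²) · cd² · (kg⁻¹·m⁻²·s³·A) · (kg⁻¹·m⁻²·s³) · m⁻¹ · (kg·m²·s⁻²·A⁻¹) · s⁻² · (kg·m⁻¹·s⁻²) · cd⁻² = kg·m⁻²·s⁻².
Left is m⁻¹; right is kg·m⁻²·s⁻² — different.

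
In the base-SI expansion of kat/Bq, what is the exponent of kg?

Bq = s⁻¹.
So Bq⁻¹ = s.
kat = s⁻¹·mol.
Combining: Bq⁻¹·kat = s · (s⁻¹·mol) = mol.
The exponent of kg is 0.

0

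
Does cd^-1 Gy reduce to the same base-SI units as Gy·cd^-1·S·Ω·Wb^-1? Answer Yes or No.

No

Left side:
  Gy = m²·s⁻².
  Combining: cd⁻¹·Gy = cd⁻¹ · (m²·s⁻²) = m²·s⁻²·cd⁻¹.
Right side:
  Gy = J/kg (absorbed dose = energy per mass),
      = m²·s⁻².
  S = 1/Ω (conductance is reciprocal resistance),
      = kg⁻¹·m⁻²·s³·A².
  Ω = V/A (resistance = voltage per current),
      = kg·m²·s⁻³·A⁻².
  Wb = V·s (flux: a volt is a weber per second),
      = kg·m²·s⁻²·A⁻¹.
  So Wb⁻¹ = kg⁻¹·m⁻²·s²·A.
  Combining: Gy·cd⁻¹·S·Ω·Wb⁻¹ = (m²·s⁻²) · cd⁻¹ · (kg⁻¹·m⁻²·s³·A²) · (kg·m²·s⁻³·A⁻²) · (kg⁻¹·m⁻²·s²·A) = kg⁻¹·A·cd⁻¹.
Left is m²·s⁻²·cd⁻¹; right is kg⁻¹·A·cd⁻¹ — different.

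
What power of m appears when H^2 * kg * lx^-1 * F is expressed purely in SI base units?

4

H = Wb/A (inductance = flux per current),
    = kg·m²·s⁻²·A⁻².
So H² = kg²·m⁴·s⁻⁴·A⁻⁴.
lx = lm/m² (illuminance = luminous flux per area),
    = m⁻²·cd.
So lx⁻¹ = m²·cd⁻¹.
F = C/V (capacitance = charge per voltage),
    = A·s/(kg·m²·s⁻³·A⁻¹) (substituting C and V),
    = kg⁻¹·m⁻²·s⁴·A².
Combining: H²·kg·lx⁻¹·F = (kg²·m⁴·s⁻⁴·A⁻⁴) · kg · (m²·cd⁻¹) · (kg⁻¹·m⁻²·s⁴·A²) = kg²·m⁴·A⁻²·cd⁻¹.
The exponent of m is 4.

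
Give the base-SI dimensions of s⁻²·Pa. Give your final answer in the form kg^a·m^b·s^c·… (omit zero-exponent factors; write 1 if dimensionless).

Pa = kg·m⁻¹·s⁻².
Combining: s⁻²·Pa = s⁻² · (kg·m⁻¹·s⁻²) = kg·m⁻¹·s⁻⁴.

kg·m⁻¹·s⁻⁴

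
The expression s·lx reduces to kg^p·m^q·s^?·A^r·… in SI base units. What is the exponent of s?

lx = lm/m² (illuminance = luminous flux per area),
    = m⁻²·cd.
Combining: s·lx = s · (m⁻²·cd) = m⁻²·s·cd.
The exponent of s is 1.

1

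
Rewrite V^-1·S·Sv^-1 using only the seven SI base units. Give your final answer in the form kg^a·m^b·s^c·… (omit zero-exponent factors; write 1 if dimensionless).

V = kg·m²·s⁻³·A⁻¹.
So V⁻¹ = kg⁻¹·m⁻²·s³·A.
S = kg⁻¹·m⁻²·s³·A².
Sv = m²·s⁻².
So Sv⁻¹ = m⁻²·s².
Combining: V⁻¹·S·Sv⁻¹ = (kg⁻¹·m⁻²·s³·A) · (kg⁻¹·m⁻²·s³·A²) · (m⁻²·s²) = kg⁻²·m⁻⁶·s⁸·A³.

kg⁻²·m⁻⁶·s⁸·A³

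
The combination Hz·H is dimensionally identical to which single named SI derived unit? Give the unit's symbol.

Hz = s⁻¹.
H = kg·m²·s⁻²·A⁻².
Combining: Hz·H = s⁻¹ · (kg·m²·s⁻²·A⁻²) = kg·m²·s⁻³·A⁻².
kg·m²·s⁻³·A⁻² is the base-SI form of the ohm.

Ω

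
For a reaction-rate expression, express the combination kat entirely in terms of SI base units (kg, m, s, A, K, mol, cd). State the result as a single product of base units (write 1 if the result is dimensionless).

kat = s⁻¹·mol.

s⁻¹·mol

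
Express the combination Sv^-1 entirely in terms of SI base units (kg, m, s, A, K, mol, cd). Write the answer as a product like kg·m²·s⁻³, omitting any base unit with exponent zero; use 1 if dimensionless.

Sv = J/kg (equivalent dose = energy per mass),
    = m²·s⁻².
So Sv⁻¹ = m⁻²·s².

m⁻²·s²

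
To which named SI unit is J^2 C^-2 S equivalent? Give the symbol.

J = kg·m²·s⁻².
So J² = kg²·m⁴·s⁻⁴.
C = s·A.
So C⁻² = s⁻²·A⁻².
S = kg⁻¹·m⁻²·s³·A².
Combining: J²·C⁻²·S = (kg²·m⁴·s⁻⁴) · (s⁻²·A⁻²) · (kg⁻¹·m⁻²·s³·A²) = kg·m²·s⁻³.
kg·m²·s⁻³ is the base-SI form of the watt.

W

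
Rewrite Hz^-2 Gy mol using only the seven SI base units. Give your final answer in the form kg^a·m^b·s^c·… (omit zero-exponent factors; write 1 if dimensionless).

m²·mol

Hz = 1/s = s⁻¹ (frequency is cycles per second).
So Hz⁻² = s².
Gy = J/kg (absorbed dose = energy per mass),
    = m²·s⁻².
Combining: Hz⁻²·Gy·mol = s² · (m²·s⁻²) · mol = m²·mol.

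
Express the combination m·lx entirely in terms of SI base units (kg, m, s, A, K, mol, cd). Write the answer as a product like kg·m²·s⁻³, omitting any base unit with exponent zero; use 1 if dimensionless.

lx = m⁻²·cd.
Combining: m·lx = m · (m⁻²·cd) = m⁻¹·cd.

m⁻¹·cd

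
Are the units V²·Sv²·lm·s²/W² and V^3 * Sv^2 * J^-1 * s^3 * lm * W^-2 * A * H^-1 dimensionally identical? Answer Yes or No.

No

Left side:
  V = W/A (potential = power per current),
      = kg·m²·s⁻³·A⁻¹.
  So V² = kg²·m⁴·s⁻⁶·A⁻².
  Sv = J/kg (equivalent dose = energy per mass),
      = m²·s⁻².
  So Sv² = m⁴·s⁻⁴.
  lm = cd·sr = cd (luminous flux; sr is dimensionless).
  W = J/s (power = energy per time),
      = kg·m²·s⁻³.
  So W⁻² = kg⁻²·m⁻⁴·s⁶.
  Combining: V²·Sv²·lm·s²·W⁻² = (kg²·m⁴·s⁻⁶·A⁻²) · (m⁴·s⁻⁴) · cd · s² · (kg⁻²·m⁻⁴·s⁶) = m⁴·s⁻²·A⁻²·cd.
Right side:
  V = kg·m²·s⁻³·A⁻¹.
  So V³ = kg³·m⁶·s⁻⁹·A⁻³.
  Sv = m²·s⁻².
  So Sv² = m⁴·s⁻⁴.
  J = kg·m²·s⁻².
  So J⁻¹ = kg⁻¹·m⁻²·s².
  lm = cd.
  W = kg·m²·s⁻³.
  So W⁻² = kg⁻²·m⁻⁴·s⁶.
  H = kg·m²·s⁻²·A⁻².
  So H⁻¹ = kg⁻¹·m⁻²·s²·A².
  Combining: V³·Sv²·J⁻¹·s³·lm·W⁻²·A·H⁻¹ = (kg³·m⁶·s⁻⁹·A⁻³) · (m⁴·s⁻⁴) · (kg⁻¹·m⁻²·s²) · s³ · cd · (kg⁻²·m⁻⁴·s⁶) · A · (kg⁻¹·m⁻²·s²·A²) = kg⁻¹·m²·cd.
Left is m⁴·s⁻²·A⁻²·cd; right is kg⁻¹·m²·cd — different.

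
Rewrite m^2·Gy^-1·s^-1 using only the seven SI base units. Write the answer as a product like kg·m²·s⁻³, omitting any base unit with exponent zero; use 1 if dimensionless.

Gy = m²·s⁻².
So Gy⁻¹ = m⁻²·s².
Combining: m²·Gy⁻¹·s⁻¹ = m² · (m⁻²·s²) · s⁻¹ = s.

s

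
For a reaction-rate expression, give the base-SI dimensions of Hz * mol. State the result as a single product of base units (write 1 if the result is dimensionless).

s⁻¹·mol

Hz = s⁻¹.
Combining: Hz·mol = s⁻¹ · mol = s⁻¹·mol.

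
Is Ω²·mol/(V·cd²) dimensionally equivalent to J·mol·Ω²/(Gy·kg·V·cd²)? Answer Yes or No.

Left side:
  V = W/A (potential = power per current),
      = kg·m²·s⁻³·A⁻¹.
  So V⁻¹ = kg⁻¹·m⁻²·s³·A.
  Ω = V/A (resistance = voltage per current),
      = kg·m²·s⁻³·A⁻².
  So Ω² = kg²·m⁴·s⁻⁶·A⁻⁴.
  Combining: V⁻¹·Ω²·cd⁻²·mol = (kg⁻¹·m⁻²·s³·A) · (kg²·m⁴·s⁻⁶·A⁻⁴) · cd⁻² · mol = kg·m²·s⁻³·A⁻³·mol·cd⁻².
Right side:
  Gy = J/kg (absorbed dose = energy per mass),
      = m²·s⁻².
  So Gy⁻¹ = m⁻²·s².
  J = N·m (work = force × distance),
      = kg·m²·s⁻².
  V = W/A (potential = power per current),
      = kg·m²·s⁻³·A⁻¹.
  So V⁻¹ = kg⁻¹·m⁻²·s³·A.
  Ω = V/A (resistance = voltage per current),
      = kg·m²·s⁻³·A⁻².
  So Ω² = kg²·m⁴·s⁻⁶·A⁻⁴.
  Combining: Gy⁻¹·kg⁻¹·J·mol·V⁻¹·Ω²·cd⁻² = (m⁻²·s²) · kg⁻¹ · (kg·m²·s⁻²) · mol · (kg⁻¹·m⁻²·s³·A) · (kg²·m⁴·s⁻⁶·A⁻⁴) · cd⁻² = kg·m²·s⁻³·A⁻³·mol·cd⁻².
Both reduce to kg·m²·s⁻³·A⁻³·mol·cd⁻².

Yes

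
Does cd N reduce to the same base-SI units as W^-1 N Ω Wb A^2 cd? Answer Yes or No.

Left side:
  N = kg·m/s² = kg·m·s⁻² (force = mass × acceleration).
  Combining: cd·N = cd · (kg·m·s⁻²) = kg·m·s⁻²·cd.
Right side:
  W = J/s (power = energy per time),
      = kg·m²·s⁻³.
  So W⁻¹ = kg⁻¹·m⁻²·s³.
  N = kg·m/s² = kg·m·s⁻² (force = mass × acceleration).
  Ω = V/A (resistance = voltage per current),
      = kg·m²·s⁻³·A⁻².
  Wb = V·s (flux: a volt is a weber per second),
      = kg·m²·s⁻²·A⁻¹.
  Combining: W⁻¹·N·Ω·Wb·A²·cd = (kg⁻¹·m⁻²·s³) · (kg·m·s⁻²) · (kg·m²·s⁻³·A⁻²) · (kg·m²·s⁻²·A⁻¹) · A² · cd = kg²·m³·s⁻⁴·A⁻¹·cd.
Left is kg·m·s⁻²·cd; right is kg²·m³·s⁻⁴·A⁻¹·cd — different.

No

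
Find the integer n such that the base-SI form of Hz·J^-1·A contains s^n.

1

Hz = 1/s = s⁻¹ (frequency is cycles per second).
J = N·m (work = force × distance),
    = kg·m²·s⁻².
So J⁻¹ = kg⁻¹·m⁻²·s².
Combining: Hz·J⁻¹·A = s⁻¹ · (kg⁻¹·m⁻²·s²) · A = kg⁻¹·m⁻²·s·A.
The exponent of s is 1.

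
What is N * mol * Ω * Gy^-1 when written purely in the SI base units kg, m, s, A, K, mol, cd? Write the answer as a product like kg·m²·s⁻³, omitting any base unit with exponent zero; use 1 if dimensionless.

kg²·m·s⁻³·A⁻²·mol

N = kg·m·s⁻².
Ω = kg·m²·s⁻³·A⁻².
Gy = m²·s⁻².
So Gy⁻¹ = m⁻²·s².
Combining: N·mol·Ω·Gy⁻¹ = (kg·m·s⁻²) · mol · (kg·m²·s⁻³·A⁻²) · (m⁻²·s²) = kg²·m·s⁻³·A⁻²·mol.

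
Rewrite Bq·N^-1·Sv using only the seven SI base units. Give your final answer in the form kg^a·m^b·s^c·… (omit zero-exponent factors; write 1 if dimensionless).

Bq = s⁻¹.
N = kg·m·s⁻².
So N⁻¹ = kg⁻¹·m⁻¹·s².
Sv = m²·s⁻².
Combining: Bq·N⁻¹·Sv = s⁻¹ · (kg⁻¹·m⁻¹·s²) · (m²·s⁻²) = kg⁻¹·m·s⁻¹.

kg⁻¹·m·s⁻¹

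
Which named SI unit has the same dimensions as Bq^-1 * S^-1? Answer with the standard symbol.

H

Bq = 1/s = s⁻¹ (activity is decays per second).
So Bq⁻¹ = s.
S = 1/Ω (conductance is reciprocal resistance),
    = kg⁻¹·m⁻²·s³·A².
So S⁻¹ = kg·m²·s⁻³·A⁻².
Combining: Bq⁻¹·S⁻¹ = s · (kg·m²·s⁻³·A⁻²) = kg·m²·s⁻²·A⁻².
kg·m²·s⁻²·A⁻² is the base-SI form of the henry.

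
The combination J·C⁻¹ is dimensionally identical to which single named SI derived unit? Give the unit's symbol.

J = N·m (work = force × distance),
    = kg·m²·s⁻².
C = A·s = s·A (charge = current × time).
So C⁻¹ = s⁻¹·A⁻¹.
Combining: J·C⁻¹ = (kg·m²·s⁻²) · (s⁻¹·A⁻¹) = kg·m²·s⁻³·A⁻¹.
kg·m²·s⁻³·A⁻¹ is the base-SI form of the volt.

V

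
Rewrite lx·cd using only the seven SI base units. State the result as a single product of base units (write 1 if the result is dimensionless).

lx = lm/m² (illuminance = luminous flux per area),
    = m⁻²·cd.
Combining: lx·cd = (m⁻²·cd) · cd = m⁻²·cd².

m⁻²·cd²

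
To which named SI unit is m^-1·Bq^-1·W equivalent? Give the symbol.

Bq = 1/s = s⁻¹ (activity is decays per second).
So Bq⁻¹ = s.
W = J/s (power = energy per time),
    = kg·m²·s⁻³.
Combining: m⁻¹·Bq⁻¹·W = m⁻¹ · s · (kg·m²·s⁻³) = kg·m·s⁻².
kg·m·s⁻² is the base-SI form of the newton.

N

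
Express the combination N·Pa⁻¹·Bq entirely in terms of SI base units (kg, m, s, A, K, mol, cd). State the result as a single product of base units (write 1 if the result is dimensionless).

N = kg·m/s² = kg·m·s⁻² (force = mass × acceleration).
Pa = N/m² (pressure = force per area),
    = kg·m⁻¹·s⁻².
So Pa⁻¹ = kg⁻¹·m·s².
Bq = 1/s = s⁻¹ (activity is decays per second).
Combining: N·Pa⁻¹·Bq = (kg·m·s⁻²) · (kg⁻¹·m·s²) · s⁻¹ = m²·s⁻¹.

m²·s⁻¹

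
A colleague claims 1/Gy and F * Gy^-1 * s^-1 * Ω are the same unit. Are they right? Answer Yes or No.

Yes

Left side:
  Gy = m²·s⁻².
  So Gy⁻¹ = m⁻²·s².
Right side:
  F = kg⁻¹·m⁻²·s⁴·A².
  Gy = m²·s⁻².
  So Gy⁻¹ = m⁻²·s².
  Ω = kg·m²·s⁻³·A⁻².
  Combining: F·Gy⁻¹·s⁻¹·Ω = (kg⁻¹·m⁻²·s⁴·A²) · (m⁻²·s²) · s⁻¹ · (kg·m²·s⁻³·A⁻²) = m⁻²·s².
Both reduce to m⁻²·s².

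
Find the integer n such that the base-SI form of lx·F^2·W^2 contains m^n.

-2

lx = lm/m² (illuminance = luminous flux per area),
    = m⁻²·cd.
F = C/V (capacitance = charge per voltage),
    = A·s/(kg·m²·s⁻³·A⁻¹) (substituting C and V),
    = kg⁻¹·m⁻²·s⁴·A².
So F² = kg⁻²·m⁻⁴·s⁸·A⁴.
W = J/s (power = energy per time),
    = kg·m²·s⁻³.
So W² = kg²·m⁴·s⁻⁶.
Combining: lx·F²·W² = (m⁻²·cd) · (kg⁻²·m⁻⁴·s⁸·A⁴) · (kg²·m⁴·s⁻⁶) = m⁻²·s²·A⁴·cd.
The exponent of m is -2.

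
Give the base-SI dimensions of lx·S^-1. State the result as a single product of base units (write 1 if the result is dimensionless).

lx = lm/m² (illuminance = luminous flux per area),
    = m⁻²·cd.
S = 1/Ω (conductance is reciprocal resistance),
    = kg⁻¹·m⁻²·s³·A².
So S⁻¹ = kg·m²·s⁻³·A⁻².
Combining: lx·S⁻¹ = (m⁻²·cd) · (kg·m²·s⁻³·A⁻²) = kg·s⁻³·A⁻²·cd.

kg·s⁻³·A⁻²·cd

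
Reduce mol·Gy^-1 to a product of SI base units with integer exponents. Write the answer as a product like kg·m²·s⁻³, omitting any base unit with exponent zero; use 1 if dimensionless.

m⁻²·s²·mol

Gy = m²·s⁻².
So Gy⁻¹ = m⁻²·s².
Combining: mol·Gy⁻¹ = mol · (m⁻²·s²) = m⁻²·s²·mol.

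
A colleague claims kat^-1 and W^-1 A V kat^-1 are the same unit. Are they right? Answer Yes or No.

Yes

Left side:
  kat = mol/s = s⁻¹·mol (catalytic activity).
  So kat⁻¹ = s·mol⁻¹.
Right side:
  W = kg·m²·s⁻³.
  So W⁻¹ = kg⁻¹·m⁻²·s³.
  V = kg·m²·s⁻³·A⁻¹.
  kat = s⁻¹·mol.
  So kat⁻¹ = s·mol⁻¹.
  Combining: W⁻¹·A·V·kat⁻¹ = (kg⁻¹·m⁻²·s³) · A · (kg·m²·s⁻³·A⁻¹) · (s·mol⁻¹) = s·mol⁻¹.
Both reduce to s·mol⁻¹.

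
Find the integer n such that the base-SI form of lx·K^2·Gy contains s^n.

-2

lx = lm/m² (illuminance = luminous flux per area),
    = m⁻²·cd.
Gy = J/kg (absorbed dose = energy per mass),
    = m²·s⁻².
Combining: lx·K²·Gy = (m⁻²·cd) · K² · (m²·s⁻²) = s⁻²·K²·cd.
The exponent of s is -2.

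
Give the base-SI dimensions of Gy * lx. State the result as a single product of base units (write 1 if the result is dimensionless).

s⁻²·cd

Gy = m²·s⁻².
lx = m⁻²·cd.
Combining: Gy·lx = (m²·s⁻²) · (m⁻²·cd) = s⁻²·cd.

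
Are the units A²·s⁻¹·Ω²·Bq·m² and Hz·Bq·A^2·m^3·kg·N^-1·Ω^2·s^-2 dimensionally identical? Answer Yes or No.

Yes

Left side:
  Ω = V/A (resistance = voltage per current),
      = kg·m²·s⁻³·A⁻².
  So Ω² = kg²·m⁴·s⁻⁶·A⁻⁴.
  Bq = 1/s = s⁻¹ (activity is decays per second).
  Combining: A²·s⁻¹·Ω²·Bq·m² = A² · s⁻¹ · (kg²·m⁴·s⁻⁶·A⁻⁴) · s⁻¹ · m² = kg²·m⁶·s⁻⁸·A⁻².
Right side:
  Hz = s⁻¹.
  Bq = s⁻¹.
  N = kg·m·s⁻².
  So N⁻¹ = kg⁻¹·m⁻¹·s².
  Ω = kg·m²·s⁻³·A⁻².
  So Ω² = kg²·m⁴·s⁻⁶·A⁻⁴.
  Combining: Hz·Bq·A²·m³·kg·N⁻¹·Ω²·s⁻² = s⁻¹ · s⁻¹ · A² · m³ · kg · (kg⁻¹·m⁻¹·s²) · (kg²·m⁴·s⁻⁶·A⁻⁴) · s⁻² = kg²·m⁶·s⁻⁸·A⁻².
Both reduce to kg²·m⁶·s⁻⁸·A⁻².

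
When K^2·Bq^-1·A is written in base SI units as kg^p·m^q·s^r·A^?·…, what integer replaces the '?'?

Bq = 1/s = s⁻¹ (activity is decays per second).
So Bq⁻¹ = s.
Combining: K²·Bq⁻¹·A = K² · s · A = s·A·K².
The exponent of A is 1.

1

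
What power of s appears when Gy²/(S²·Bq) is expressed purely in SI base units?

-9

Gy = m²·s⁻².
So Gy² = m⁴·s⁻⁴.
S = kg⁻¹·m⁻²·s³·A².
So S⁻² = kg²·m⁴·s⁻⁶·A⁻⁴.
Bq = s⁻¹.
So Bq⁻¹ = s.
Combining: Gy²·S⁻²·Bq⁻¹ = (m⁴·s⁻⁴) · (kg²·m⁴·s⁻⁶·A⁻⁴) · s = kg²·m⁸·s⁻⁹·A⁻⁴.
The exponent of s is -9.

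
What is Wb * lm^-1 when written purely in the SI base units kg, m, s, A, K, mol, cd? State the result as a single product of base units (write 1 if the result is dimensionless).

kg·m²·s⁻²·A⁻¹·cd⁻¹

Wb = kg·m²·s⁻²·A⁻¹.
lm = cd.
So lm⁻¹ = cd⁻¹.
Combining: Wb·lm⁻¹ = (kg·m²·s⁻²·A⁻¹) · cd⁻¹ = kg·m²·s⁻²·A⁻¹·cd⁻¹.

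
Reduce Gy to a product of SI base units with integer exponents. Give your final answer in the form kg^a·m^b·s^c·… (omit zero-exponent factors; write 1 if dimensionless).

Gy = J/kg (absorbed dose = energy per mass),
    = m²·s⁻².

m²·s⁻²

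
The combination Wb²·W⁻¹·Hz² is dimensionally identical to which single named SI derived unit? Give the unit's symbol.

Ω

Wb = V·s (flux: a volt is a weber per second),
    = kg·m²·s⁻²·A⁻¹.
So Wb² = kg²·m⁴·s⁻⁴·A⁻².
W = J/s (power = energy per time),
    = kg·m²·s⁻³.
So W⁻¹ = kg⁻¹·m⁻²·s³.
Hz = 1/s = s⁻¹ (frequency is cycles per second).
So Hz² = s⁻².
Combining: Wb²·W⁻¹·Hz² = (kg²·m⁴·s⁻⁴·A⁻²) · (kg⁻¹·m⁻²·s³) · s⁻² = kg·m²·s⁻³·A⁻².
kg·m²·s⁻³·A⁻² is the base-SI form of the ohm.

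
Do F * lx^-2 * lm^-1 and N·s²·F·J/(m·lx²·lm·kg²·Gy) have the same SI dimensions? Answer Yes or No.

Left side:
  F = kg⁻¹·m⁻²·s⁴·A².
  lx = m⁻²·cd.
  So lx⁻² = m⁴·cd⁻².
  lm = cd.
  So lm⁻¹ = cd⁻¹.
  Combining: F·lx⁻²·lm⁻¹ = (kg⁻¹·m⁻²·s⁴·A²) · (m⁴·cd⁻²) · cd⁻¹ = kg⁻¹·m²·s⁴·A²·cd⁻³.
Right side:
  N = kg·m/s² = kg·m·s⁻² (force = mass × acceleration).
  lx = lm/m² (illuminance = luminous flux per area),
      = m⁻²·cd.
  So lx⁻² = m⁴·cd⁻².
  lm = cd·sr = cd (luminous flux; sr is dimensionless).
  So lm⁻¹ = cd⁻¹.
  F = C/V (capacitance = charge per voltage),
      = A·s/(kg·m²·s⁻³·A⁻¹) (substituting C and V),
      = kg⁻¹·m⁻²·s⁴·A².
  Gy = J/kg (absorbed dose = energy per mass),
      = m²·s⁻².
  So Gy⁻¹ = m⁻²·s².
  J = N·m (work = force × distance),
      = kg·m²·s⁻².
  Combining: m⁻¹·N·s²·lx⁻²·lm⁻¹·F·kg⁻²·Gy⁻¹·J = m⁻¹ · (kg·m·s⁻²) · s² · (m⁴·cd⁻²) · cd⁻¹ · (kg⁻¹·m⁻²·s⁴·A²) · kg⁻² · (m⁻²·s²) · (kg·m²·s⁻²) = kg⁻¹·m²·s⁴·A²·cd⁻³.
Both reduce to kg⁻¹·m²·s⁴·A²·cd⁻³.

Yes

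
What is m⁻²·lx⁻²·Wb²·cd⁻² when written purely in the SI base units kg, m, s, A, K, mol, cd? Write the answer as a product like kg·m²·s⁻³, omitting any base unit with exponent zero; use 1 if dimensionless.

lx = m⁻²·cd.
So lx⁻² = m⁴·cd⁻².
Wb = kg·m²·s⁻²·A⁻¹.
So Wb² = kg²·m⁴·s⁻⁴·A⁻².
Combining: m⁻²·lx⁻²·Wb²·cd⁻² = m⁻² · (m⁴·cd⁻²) · (kg²·m⁴·s⁻⁴·A⁻²) · cd⁻² = kg²·m⁶·s⁻⁴·A⁻²·cd⁻⁴.

kg²·m⁶·s⁻⁴·A⁻²·cd⁻⁴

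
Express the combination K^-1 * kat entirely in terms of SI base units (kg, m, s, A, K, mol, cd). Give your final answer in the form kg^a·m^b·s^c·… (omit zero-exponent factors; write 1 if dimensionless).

kat = mol/s = s⁻¹·mol (catalytic activity).
Combining: K⁻¹·kat = K⁻¹ · (s⁻¹·mol) = s⁻¹·K⁻¹·mol.

s⁻¹·K⁻¹·mol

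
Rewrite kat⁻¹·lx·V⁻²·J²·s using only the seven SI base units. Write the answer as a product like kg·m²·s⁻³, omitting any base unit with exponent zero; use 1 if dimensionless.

m⁻²·s⁴·A²·mol⁻¹·cd

kat = mol/s = s⁻¹·mol (catalytic activity).
So kat⁻¹ = s·mol⁻¹.
lx = lm/m² (illuminance = luminous flux per area),
    = m⁻²·cd.
V = W/A (potential = power per current),
    = kg·m²·s⁻³·A⁻¹.
So V⁻² = kg⁻²·m⁻⁴·s⁶·A².
J = N·m (work = force × distance),
    = kg·m²·s⁻².
So J² = kg²·m⁴·s⁻⁴.
Combining: kat⁻¹·lx·V⁻²·J²·s = (s·mol⁻¹) · (m⁻²·cd) · (kg⁻²·m⁻⁴·s⁶·A²) · (kg²·m⁴·s⁻⁴) · s = m⁻²·s⁴·A²·mol⁻¹·cd.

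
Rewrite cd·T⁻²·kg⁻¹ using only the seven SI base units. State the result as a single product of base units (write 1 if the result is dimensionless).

kg⁻³·s⁴·A²·cd

T = Wb/m² (flux density = flux per area),
    = kg·s⁻²·A⁻¹.
So T⁻² = kg⁻²·s⁴·A².
Combining: cd·T⁻²·kg⁻¹ = cd · (kg⁻²·s⁴·A²) · kg⁻¹ = kg⁻³·s⁴·A²·cd.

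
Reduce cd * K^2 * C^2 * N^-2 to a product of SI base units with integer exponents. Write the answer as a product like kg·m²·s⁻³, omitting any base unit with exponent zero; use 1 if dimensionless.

C = A·s = s·A (charge = current × time).
So C² = s²·A².
N = kg·m/s² = kg·m·s⁻² (force = mass × acceleration).
So N⁻² = kg⁻²·m⁻²·s⁴.
Combining: cd·K²·C²·N⁻² = cd · K² · (s²·A²) · (kg⁻²·m⁻²·s⁴) = kg⁻²·m⁻²·s⁶·A²·K²·cd.

kg⁻²·m⁻²·s⁶·A²·K²·cd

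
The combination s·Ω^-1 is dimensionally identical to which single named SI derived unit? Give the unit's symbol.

Ω = V/A (resistance = voltage per current),
    = kg·m²·s⁻³·A⁻².
So Ω⁻¹ = kg⁻¹·m⁻²·s³·A².
Combining: s·Ω⁻¹ = s · (kg⁻¹·m⁻²·s³·A²) = kg⁻¹·m⁻²·s⁴·A².
kg⁻¹·m⁻²·s⁴·A² is the base-SI form of the farad.

F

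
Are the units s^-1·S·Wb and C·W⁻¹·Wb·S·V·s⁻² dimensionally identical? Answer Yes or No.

Left side:
  S = 1/Ω (conductance is reciprocal resistance),
      = kg⁻¹·m⁻²·s³·A².
  Wb = V·s (flux: a volt is a weber per second),
      = kg·m²·s⁻²·A⁻¹.
  Combining: s⁻¹·S·Wb = s⁻¹ · (kg⁻¹·m⁻²·s³·A²) · (kg·m²·s⁻²·A⁻¹) = A.
Right side:
  C = A·s = s·A (charge = current × time).
  W = J/s (power = energy per time),
      = kg·m²·s⁻³.
  So W⁻¹ = kg⁻¹·m⁻²·s³.
  Wb = V·s (flux: a volt is a weber per second),
      = kg·m²·s⁻²·A⁻¹.
  S = 1/Ω (conductance is reciprocal resistance),
      = kg⁻¹·m⁻²·s³·A².
  V = W/A (potential = power per current),
      = kg·m²·s⁻³·A⁻¹.
  Combining: C·W⁻¹·Wb·S·V·s⁻² = (s·A) · (kg⁻¹·m⁻²·s³) · (kg·m²·s⁻²·A⁻¹) · (kg⁻¹·m⁻²·s³·A²) · (kg·m²·s⁻³·A⁻¹) · s⁻² = A.
Both reduce to A.

Yes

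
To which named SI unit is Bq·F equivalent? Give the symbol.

Bq = 1/s = s⁻¹ (activity is decays per second).
F = C/V (capacitance = charge per voltage),
    = A·s/(kg·m²·s⁻³·A⁻¹) (substituting C and V),
    = kg⁻¹·m⁻²·s⁴·A².
Combining: Bq·F = s⁻¹ · (kg⁻¹·m⁻²·s⁴·A²) = kg⁻¹·m⁻²·s³·A².
kg⁻¹·m⁻²·s³·A² is the base-SI form of the siemens.

S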